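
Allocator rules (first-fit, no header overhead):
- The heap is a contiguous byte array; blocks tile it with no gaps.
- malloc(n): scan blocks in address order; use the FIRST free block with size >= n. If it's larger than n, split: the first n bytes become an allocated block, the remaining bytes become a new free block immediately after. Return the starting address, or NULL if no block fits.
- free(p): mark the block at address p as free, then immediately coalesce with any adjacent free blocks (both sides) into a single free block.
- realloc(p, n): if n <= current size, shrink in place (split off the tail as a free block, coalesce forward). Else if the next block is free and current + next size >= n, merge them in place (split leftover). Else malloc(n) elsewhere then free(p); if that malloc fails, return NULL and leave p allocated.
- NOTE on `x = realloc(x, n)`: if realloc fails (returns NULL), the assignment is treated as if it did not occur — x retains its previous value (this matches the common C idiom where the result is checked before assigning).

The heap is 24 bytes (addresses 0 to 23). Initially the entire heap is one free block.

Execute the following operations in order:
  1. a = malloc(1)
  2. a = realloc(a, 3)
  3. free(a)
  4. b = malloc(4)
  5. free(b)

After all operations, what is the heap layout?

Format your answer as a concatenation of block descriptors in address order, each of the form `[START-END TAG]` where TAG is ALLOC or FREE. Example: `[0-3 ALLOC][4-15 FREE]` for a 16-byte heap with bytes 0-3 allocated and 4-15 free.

Answer: [0-23 FREE]

Derivation:
Op 1: a = malloc(1) -> a = 0; heap: [0-0 ALLOC][1-23 FREE]
Op 2: a = realloc(a, 3) -> a = 0; heap: [0-2 ALLOC][3-23 FREE]
Op 3: free(a) -> (freed a); heap: [0-23 FREE]
Op 4: b = malloc(4) -> b = 0; heap: [0-3 ALLOC][4-23 FREE]
Op 5: free(b) -> (freed b); heap: [0-23 FREE]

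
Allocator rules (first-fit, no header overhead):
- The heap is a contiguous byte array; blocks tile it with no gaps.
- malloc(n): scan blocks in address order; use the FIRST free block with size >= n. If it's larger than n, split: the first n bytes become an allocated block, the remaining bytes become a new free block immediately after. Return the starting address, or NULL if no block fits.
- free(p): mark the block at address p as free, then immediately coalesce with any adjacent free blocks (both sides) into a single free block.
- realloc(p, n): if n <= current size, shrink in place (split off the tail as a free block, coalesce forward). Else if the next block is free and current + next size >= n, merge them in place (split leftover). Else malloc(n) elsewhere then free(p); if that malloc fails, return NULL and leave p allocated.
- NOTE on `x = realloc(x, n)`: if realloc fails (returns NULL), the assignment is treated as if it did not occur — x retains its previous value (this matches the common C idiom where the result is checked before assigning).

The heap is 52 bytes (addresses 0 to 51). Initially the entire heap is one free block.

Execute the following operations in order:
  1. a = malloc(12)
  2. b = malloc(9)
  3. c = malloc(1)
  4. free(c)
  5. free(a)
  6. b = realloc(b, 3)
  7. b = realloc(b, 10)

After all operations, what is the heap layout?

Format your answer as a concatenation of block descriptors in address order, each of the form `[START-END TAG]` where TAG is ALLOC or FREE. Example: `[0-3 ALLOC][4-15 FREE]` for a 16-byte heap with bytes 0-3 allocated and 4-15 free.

Op 1: a = malloc(12) -> a = 0; heap: [0-11 ALLOC][12-51 FREE]
Op 2: b = malloc(9) -> b = 12; heap: [0-11 ALLOC][12-20 ALLOC][21-51 FREE]
Op 3: c = malloc(1) -> c = 21; heap: [0-11 ALLOC][12-20 ALLOC][21-21 ALLOC][22-51 FREE]
Op 4: free(c) -> (freed c); heap: [0-11 ALLOC][12-20 ALLOC][21-51 FREE]
Op 5: free(a) -> (freed a); heap: [0-11 FREE][12-20 ALLOC][21-51 FREE]
Op 6: b = realloc(b, 3) -> b = 12; heap: [0-11 FREE][12-14 ALLOC][15-51 FREE]
Op 7: b = realloc(b, 10) -> b = 12; heap: [0-11 FREE][12-21 ALLOC][22-51 FREE]

Answer: [0-11 FREE][12-21 ALLOC][22-51 FREE]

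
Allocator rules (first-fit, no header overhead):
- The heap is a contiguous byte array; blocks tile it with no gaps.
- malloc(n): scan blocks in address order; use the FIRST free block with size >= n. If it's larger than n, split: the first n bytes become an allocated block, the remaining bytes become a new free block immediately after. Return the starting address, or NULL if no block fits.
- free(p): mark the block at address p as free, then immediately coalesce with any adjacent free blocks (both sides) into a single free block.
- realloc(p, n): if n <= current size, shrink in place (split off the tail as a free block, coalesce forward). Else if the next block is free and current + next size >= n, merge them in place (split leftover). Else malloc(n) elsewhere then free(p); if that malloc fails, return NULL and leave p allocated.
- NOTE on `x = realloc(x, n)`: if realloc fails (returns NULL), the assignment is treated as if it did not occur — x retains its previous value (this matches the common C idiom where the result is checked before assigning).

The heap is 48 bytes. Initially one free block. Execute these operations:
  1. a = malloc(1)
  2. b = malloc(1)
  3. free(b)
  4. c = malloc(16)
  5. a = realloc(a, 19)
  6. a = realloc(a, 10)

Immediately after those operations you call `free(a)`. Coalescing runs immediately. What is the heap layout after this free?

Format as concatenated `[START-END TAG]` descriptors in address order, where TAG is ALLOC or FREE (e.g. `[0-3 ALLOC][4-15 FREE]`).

Answer: [0-0 FREE][1-16 ALLOC][17-47 FREE]

Derivation:
Op 1: a = malloc(1) -> a = 0; heap: [0-0 ALLOC][1-47 FREE]
Op 2: b = malloc(1) -> b = 1; heap: [0-0 ALLOC][1-1 ALLOC][2-47 FREE]
Op 3: free(b) -> (freed b); heap: [0-0 ALLOC][1-47 FREE]
Op 4: c = malloc(16) -> c = 1; heap: [0-0 ALLOC][1-16 ALLOC][17-47 FREE]
Op 5: a = realloc(a, 19) -> a = 17; heap: [0-0 FREE][1-16 ALLOC][17-35 ALLOC][36-47 FREE]
Op 6: a = realloc(a, 10) -> a = 17; heap: [0-0 FREE][1-16 ALLOC][17-26 ALLOC][27-47 FREE]
free(a): a = 17 -> block [17-26 ALLOC]; mark free, coalesce with adjacent free neighbors -> [0-0 FREE][1-16 ALLOC][17-47 FREE]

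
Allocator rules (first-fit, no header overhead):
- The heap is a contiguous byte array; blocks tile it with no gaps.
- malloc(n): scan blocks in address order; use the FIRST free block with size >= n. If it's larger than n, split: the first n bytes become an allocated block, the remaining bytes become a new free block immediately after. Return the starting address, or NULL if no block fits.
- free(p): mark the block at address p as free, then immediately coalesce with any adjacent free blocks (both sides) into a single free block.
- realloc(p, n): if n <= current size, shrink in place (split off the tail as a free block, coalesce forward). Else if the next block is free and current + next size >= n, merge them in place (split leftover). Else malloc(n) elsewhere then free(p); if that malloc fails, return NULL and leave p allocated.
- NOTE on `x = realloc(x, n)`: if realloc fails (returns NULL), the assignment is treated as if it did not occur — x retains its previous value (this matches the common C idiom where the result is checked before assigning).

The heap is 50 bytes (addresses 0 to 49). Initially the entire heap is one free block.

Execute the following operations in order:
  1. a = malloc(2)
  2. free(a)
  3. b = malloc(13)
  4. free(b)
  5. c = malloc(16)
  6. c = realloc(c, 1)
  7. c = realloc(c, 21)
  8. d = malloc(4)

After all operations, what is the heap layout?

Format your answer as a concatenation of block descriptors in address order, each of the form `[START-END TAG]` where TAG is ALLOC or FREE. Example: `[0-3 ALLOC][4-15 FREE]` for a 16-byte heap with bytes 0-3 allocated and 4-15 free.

Answer: [0-20 ALLOC][21-24 ALLOC][25-49 FREE]

Derivation:
Op 1: a = malloc(2) -> a = 0; heap: [0-1 ALLOC][2-49 FREE]
Op 2: free(a) -> (freed a); heap: [0-49 FREE]
Op 3: b = malloc(13) -> b = 0; heap: [0-12 ALLOC][13-49 FREE]
Op 4: free(b) -> (freed b); heap: [0-49 FREE]
Op 5: c = malloc(16) -> c = 0; heap: [0-15 ALLOC][16-49 FREE]
Op 6: c = realloc(c, 1) -> c = 0; heap: [0-0 ALLOC][1-49 FREE]
Op 7: c = realloc(c, 21) -> c = 0; heap: [0-20 ALLOC][21-49 FREE]
Op 8: d = malloc(4) -> d = 21; heap: [0-20 ALLOC][21-24 ALLOC][25-49 FREE]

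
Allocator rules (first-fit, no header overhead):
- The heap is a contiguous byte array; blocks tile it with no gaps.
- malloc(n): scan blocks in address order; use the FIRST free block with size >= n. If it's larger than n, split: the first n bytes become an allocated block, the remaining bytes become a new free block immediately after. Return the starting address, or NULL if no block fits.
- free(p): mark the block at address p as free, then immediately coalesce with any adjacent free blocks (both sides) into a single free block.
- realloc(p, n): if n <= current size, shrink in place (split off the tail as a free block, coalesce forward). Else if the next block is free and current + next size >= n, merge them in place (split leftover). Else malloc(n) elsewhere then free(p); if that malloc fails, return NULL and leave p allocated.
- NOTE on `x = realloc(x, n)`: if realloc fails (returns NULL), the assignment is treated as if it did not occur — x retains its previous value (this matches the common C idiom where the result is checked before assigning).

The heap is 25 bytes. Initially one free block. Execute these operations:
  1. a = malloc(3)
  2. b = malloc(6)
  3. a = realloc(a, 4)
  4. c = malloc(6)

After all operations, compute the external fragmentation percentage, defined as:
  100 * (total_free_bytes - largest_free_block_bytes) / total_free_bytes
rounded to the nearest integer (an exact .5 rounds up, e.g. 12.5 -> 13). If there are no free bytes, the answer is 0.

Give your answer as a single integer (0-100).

Answer: 33

Derivation:
Op 1: a = malloc(3) -> a = 0; heap: [0-2 ALLOC][3-24 FREE]
Op 2: b = malloc(6) -> b = 3; heap: [0-2 ALLOC][3-8 ALLOC][9-24 FREE]
Op 3: a = realloc(a, 4) -> a = 9; heap: [0-2 FREE][3-8 ALLOC][9-12 ALLOC][13-24 FREE]
Op 4: c = malloc(6) -> c = 13; heap: [0-2 FREE][3-8 ALLOC][9-12 ALLOC][13-18 ALLOC][19-24 FREE]
Free blocks: [3 6] total_free=9 largest=6 -> 100*(9-6)/9 = 300/9 ≈ 33.333 -> rounds to 33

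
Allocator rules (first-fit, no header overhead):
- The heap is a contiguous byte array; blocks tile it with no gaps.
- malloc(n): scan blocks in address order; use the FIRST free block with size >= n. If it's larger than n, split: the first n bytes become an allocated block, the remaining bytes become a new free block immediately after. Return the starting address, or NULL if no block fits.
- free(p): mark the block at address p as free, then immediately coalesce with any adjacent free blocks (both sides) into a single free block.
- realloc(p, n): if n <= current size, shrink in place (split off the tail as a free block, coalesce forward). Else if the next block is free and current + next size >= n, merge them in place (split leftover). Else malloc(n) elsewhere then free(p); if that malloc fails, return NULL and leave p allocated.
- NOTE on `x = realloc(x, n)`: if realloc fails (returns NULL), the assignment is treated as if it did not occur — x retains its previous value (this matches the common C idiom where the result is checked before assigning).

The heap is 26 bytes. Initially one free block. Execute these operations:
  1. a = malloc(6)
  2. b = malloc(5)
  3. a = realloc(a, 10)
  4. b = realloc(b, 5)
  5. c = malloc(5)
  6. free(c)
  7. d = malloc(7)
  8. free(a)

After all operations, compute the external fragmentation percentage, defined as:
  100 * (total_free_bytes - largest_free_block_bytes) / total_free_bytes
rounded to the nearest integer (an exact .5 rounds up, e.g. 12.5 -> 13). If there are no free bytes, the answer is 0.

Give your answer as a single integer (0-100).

Answer: 29

Derivation:
Op 1: a = malloc(6) -> a = 0; heap: [0-5 ALLOC][6-25 FREE]
Op 2: b = malloc(5) -> b = 6; heap: [0-5 ALLOC][6-10 ALLOC][11-25 FREE]
Op 3: a = realloc(a, 10) -> a = 11; heap: [0-5 FREE][6-10 ALLOC][11-20 ALLOC][21-25 FREE]
Op 4: b = realloc(b, 5) -> b = 6; heap: [0-5 FREE][6-10 ALLOC][11-20 ALLOC][21-25 FREE]
Op 5: c = malloc(5) -> c = 0; heap: [0-4 ALLOC][5-5 FREE][6-10 ALLOC][11-20 ALLOC][21-25 FREE]
Op 6: free(c) -> (freed c); heap: [0-5 FREE][6-10 ALLOC][11-20 ALLOC][21-25 FREE]
Op 7: d = malloc(7) -> d = NULL; heap: [0-5 FREE][6-10 ALLOC][11-20 ALLOC][21-25 FREE]
Op 8: free(a) -> (freed a); heap: [0-5 FREE][6-10 ALLOC][11-25 FREE]
Free blocks: [6 15] total_free=21 largest=15 -> 100*(21-15)/21 = 600/21 ≈ 28.571 -> rounds to 29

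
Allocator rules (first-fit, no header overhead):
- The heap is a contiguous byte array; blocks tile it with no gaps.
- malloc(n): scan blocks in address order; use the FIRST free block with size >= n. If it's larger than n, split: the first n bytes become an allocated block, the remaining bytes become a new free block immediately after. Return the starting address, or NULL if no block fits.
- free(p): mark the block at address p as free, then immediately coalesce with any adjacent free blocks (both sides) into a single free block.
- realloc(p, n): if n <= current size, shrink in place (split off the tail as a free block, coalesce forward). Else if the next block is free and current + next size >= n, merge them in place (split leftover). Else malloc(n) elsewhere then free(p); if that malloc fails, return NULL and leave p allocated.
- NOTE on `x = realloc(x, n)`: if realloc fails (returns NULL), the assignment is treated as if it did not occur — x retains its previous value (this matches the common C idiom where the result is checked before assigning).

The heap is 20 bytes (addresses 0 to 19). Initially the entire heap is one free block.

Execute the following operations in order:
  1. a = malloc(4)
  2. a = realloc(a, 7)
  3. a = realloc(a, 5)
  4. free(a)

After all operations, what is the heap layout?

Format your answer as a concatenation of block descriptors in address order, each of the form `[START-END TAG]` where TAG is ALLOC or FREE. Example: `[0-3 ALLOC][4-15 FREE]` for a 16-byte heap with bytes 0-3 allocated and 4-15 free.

Op 1: a = malloc(4) -> a = 0; heap: [0-3 ALLOC][4-19 FREE]
Op 2: a = realloc(a, 7) -> a = 0; heap: [0-6 ALLOC][7-19 FREE]
Op 3: a = realloc(a, 5) -> a = 0; heap: [0-4 ALLOC][5-19 FREE]
Op 4: free(a) -> (freed a); heap: [0-19 FREE]

Answer: [0-19 FREE]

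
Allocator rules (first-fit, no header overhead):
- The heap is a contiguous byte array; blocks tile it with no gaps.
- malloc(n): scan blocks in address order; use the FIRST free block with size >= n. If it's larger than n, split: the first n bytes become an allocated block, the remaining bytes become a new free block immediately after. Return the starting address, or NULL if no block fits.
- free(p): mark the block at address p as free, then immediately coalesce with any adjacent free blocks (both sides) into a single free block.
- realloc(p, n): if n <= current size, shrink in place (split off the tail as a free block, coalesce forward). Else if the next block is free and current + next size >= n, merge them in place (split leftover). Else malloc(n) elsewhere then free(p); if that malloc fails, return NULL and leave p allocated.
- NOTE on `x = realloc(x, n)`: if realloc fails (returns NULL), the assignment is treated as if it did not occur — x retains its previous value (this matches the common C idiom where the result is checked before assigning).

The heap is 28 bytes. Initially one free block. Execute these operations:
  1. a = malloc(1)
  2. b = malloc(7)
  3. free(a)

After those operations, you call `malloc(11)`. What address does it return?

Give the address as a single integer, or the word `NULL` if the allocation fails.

Answer: 8

Derivation:
Op 1: a = malloc(1) -> a = 0; heap: [0-0 ALLOC][1-27 FREE]
Op 2: b = malloc(7) -> b = 1; heap: [0-0 ALLOC][1-7 ALLOC][8-27 FREE]
Op 3: free(a) -> (freed a); heap: [0-0 FREE][1-7 ALLOC][8-27 FREE]
malloc(11): first-fit scan over [0-0 FREE][1-7 ALLOC][8-27 FREE] -> 8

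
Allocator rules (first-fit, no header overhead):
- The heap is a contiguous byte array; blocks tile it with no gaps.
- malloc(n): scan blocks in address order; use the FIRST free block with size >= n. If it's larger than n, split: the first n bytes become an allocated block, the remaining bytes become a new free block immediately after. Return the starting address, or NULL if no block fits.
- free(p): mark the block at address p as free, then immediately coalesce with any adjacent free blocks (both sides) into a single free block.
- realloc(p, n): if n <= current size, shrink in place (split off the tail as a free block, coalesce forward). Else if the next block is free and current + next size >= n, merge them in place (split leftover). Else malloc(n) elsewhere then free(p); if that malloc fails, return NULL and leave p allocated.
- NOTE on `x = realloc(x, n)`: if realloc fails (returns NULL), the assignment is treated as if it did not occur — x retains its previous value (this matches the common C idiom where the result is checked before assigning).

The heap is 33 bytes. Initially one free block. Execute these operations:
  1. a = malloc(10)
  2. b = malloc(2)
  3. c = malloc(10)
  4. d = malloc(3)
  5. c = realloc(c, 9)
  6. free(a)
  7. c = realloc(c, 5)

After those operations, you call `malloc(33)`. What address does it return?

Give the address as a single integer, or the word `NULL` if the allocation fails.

Op 1: a = malloc(10) -> a = 0; heap: [0-9 ALLOC][10-32 FREE]
Op 2: b = malloc(2) -> b = 10; heap: [0-9 ALLOC][10-11 ALLOC][12-32 FREE]
Op 3: c = malloc(10) -> c = 12; heap: [0-9 ALLOC][10-11 ALLOC][12-21 ALLOC][22-32 FREE]
Op 4: d = malloc(3) -> d = 22; heap: [0-9 ALLOC][10-11 ALLOC][12-21 ALLOC][22-24 ALLOC][25-32 FREE]
Op 5: c = realloc(c, 9) -> c = 12; heap: [0-9 ALLOC][10-11 ALLOC][12-20 ALLOC][21-21 FREE][22-24 ALLOC][25-32 FREE]
Op 6: free(a) -> (freed a); heap: [0-9 FREE][10-11 ALLOC][12-20 ALLOC][21-21 FREE][22-24 ALLOC][25-32 FREE]
Op 7: c = realloc(c, 5) -> c = 12; heap: [0-9 FREE][10-11 ALLOC][12-16 ALLOC][17-21 FREE][22-24 ALLOC][25-32 FREE]
malloc(33): first-fit scan over [0-9 FREE][10-11 ALLOC][12-16 ALLOC][17-21 FREE][22-24 ALLOC][25-32 FREE] -> NULL

Answer: NULL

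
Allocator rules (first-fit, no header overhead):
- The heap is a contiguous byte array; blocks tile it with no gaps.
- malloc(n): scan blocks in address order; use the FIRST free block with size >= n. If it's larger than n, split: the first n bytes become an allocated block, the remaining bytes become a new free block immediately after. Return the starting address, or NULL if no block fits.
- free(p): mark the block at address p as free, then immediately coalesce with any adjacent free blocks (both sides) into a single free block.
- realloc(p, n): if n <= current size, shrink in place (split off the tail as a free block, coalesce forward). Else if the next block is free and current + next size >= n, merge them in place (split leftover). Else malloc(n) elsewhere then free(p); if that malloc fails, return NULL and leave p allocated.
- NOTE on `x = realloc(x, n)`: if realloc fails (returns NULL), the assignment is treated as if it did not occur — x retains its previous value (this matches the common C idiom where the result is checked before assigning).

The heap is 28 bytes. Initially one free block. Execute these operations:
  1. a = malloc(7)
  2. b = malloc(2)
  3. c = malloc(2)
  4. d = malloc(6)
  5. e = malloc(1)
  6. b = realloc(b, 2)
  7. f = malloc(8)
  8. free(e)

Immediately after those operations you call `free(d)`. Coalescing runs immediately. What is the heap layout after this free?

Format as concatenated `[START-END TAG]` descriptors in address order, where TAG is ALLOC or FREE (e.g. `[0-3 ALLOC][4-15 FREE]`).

Op 1: a = malloc(7) -> a = 0; heap: [0-6 ALLOC][7-27 FREE]
Op 2: b = malloc(2) -> b = 7; heap: [0-6 ALLOC][7-8 ALLOC][9-27 FREE]
Op 3: c = malloc(2) -> c = 9; heap: [0-6 ALLOC][7-8 ALLOC][9-10 ALLOC][11-27 FREE]
Op 4: d = malloc(6) -> d = 11; heap: [0-6 ALLOC][7-8 ALLOC][9-10 ALLOC][11-16 ALLOC][17-27 FREE]
Op 5: e = malloc(1) -> e = 17; heap: [0-6 ALLOC][7-8 ALLOC][9-10 ALLOC][11-16 ALLOC][17-17 ALLOC][18-27 FREE]
Op 6: b = realloc(b, 2) -> b = 7; heap: [0-6 ALLOC][7-8 ALLOC][9-10 ALLOC][11-16 ALLOC][17-17 ALLOC][18-27 FREE]
Op 7: f = malloc(8) -> f = 18; heap: [0-6 ALLOC][7-8 ALLOC][9-10 ALLOC][11-16 ALLOC][17-17 ALLOC][18-25 ALLOC][26-27 FREE]
Op 8: free(e) -> (freed e); heap: [0-6 ALLOC][7-8 ALLOC][9-10 ALLOC][11-16 ALLOC][17-17 FREE][18-25 ALLOC][26-27 FREE]
free(d): d = 11 -> block [11-16 ALLOC]; mark free, coalesce with adjacent free neighbors -> [0-6 ALLOC][7-8 ALLOC][9-10 ALLOC][11-17 FREE][18-25 ALLOC][26-27 FREE]

Answer: [0-6 ALLOC][7-8 ALLOC][9-10 ALLOC][11-17 FREE][18-25 ALLOC][26-27 FREE]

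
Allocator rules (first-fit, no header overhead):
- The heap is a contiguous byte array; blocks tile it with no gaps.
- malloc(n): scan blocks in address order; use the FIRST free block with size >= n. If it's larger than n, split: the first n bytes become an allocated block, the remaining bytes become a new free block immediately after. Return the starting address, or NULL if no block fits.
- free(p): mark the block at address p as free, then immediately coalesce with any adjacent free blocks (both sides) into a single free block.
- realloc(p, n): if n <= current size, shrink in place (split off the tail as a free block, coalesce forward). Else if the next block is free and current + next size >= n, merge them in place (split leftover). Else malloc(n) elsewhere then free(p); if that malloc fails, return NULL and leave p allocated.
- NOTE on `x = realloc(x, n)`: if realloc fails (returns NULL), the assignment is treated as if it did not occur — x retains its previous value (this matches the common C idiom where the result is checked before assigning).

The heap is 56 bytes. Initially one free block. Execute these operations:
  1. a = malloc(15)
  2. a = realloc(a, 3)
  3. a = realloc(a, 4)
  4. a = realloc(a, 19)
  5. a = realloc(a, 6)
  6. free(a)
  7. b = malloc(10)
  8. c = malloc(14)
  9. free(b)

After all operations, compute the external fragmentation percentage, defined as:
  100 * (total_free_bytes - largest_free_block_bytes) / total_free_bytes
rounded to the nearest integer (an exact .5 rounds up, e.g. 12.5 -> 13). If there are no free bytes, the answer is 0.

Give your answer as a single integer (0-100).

Answer: 24

Derivation:
Op 1: a = malloc(15) -> a = 0; heap: [0-14 ALLOC][15-55 FREE]
Op 2: a = realloc(a, 3) -> a = 0; heap: [0-2 ALLOC][3-55 FREE]
Op 3: a = realloc(a, 4) -> a = 0; heap: [0-3 ALLOC][4-55 FREE]
Op 4: a = realloc(a, 19) -> a = 0; heap: [0-18 ALLOC][19-55 FREE]
Op 5: a = realloc(a, 6) -> a = 0; heap: [0-5 ALLOC][6-55 FREE]
Op 6: free(a) -> (freed a); heap: [0-55 FREE]
Op 7: b = malloc(10) -> b = 0; heap: [0-9 ALLOC][10-55 FREE]
Op 8: c = malloc(14) -> c = 10; heap: [0-9 ALLOC][10-23 ALLOC][24-55 FREE]
Op 9: free(b) -> (freed b); heap: [0-9 FREE][10-23 ALLOC][24-55 FREE]
Free blocks: [10 32] total_free=42 largest=32 -> 100*(42-32)/42 = 1000/42 ≈ 23.810 -> rounds to 24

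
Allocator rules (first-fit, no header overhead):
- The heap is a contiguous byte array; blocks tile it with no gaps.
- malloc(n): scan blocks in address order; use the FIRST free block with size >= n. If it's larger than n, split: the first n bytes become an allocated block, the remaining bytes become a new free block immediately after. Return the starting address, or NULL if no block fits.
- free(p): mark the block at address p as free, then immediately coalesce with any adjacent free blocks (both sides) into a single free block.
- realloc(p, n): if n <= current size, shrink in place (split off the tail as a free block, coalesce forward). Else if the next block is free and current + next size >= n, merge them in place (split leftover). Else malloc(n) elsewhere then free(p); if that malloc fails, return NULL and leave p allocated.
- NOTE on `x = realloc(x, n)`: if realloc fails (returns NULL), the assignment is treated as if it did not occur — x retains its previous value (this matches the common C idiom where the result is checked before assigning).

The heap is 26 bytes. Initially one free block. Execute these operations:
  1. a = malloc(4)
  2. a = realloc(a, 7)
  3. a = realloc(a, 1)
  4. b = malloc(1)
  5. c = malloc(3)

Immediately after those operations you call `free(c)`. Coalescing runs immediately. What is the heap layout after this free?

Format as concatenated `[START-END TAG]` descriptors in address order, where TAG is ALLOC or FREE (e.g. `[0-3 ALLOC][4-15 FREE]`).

Answer: [0-0 ALLOC][1-1 ALLOC][2-25 FREE]

Derivation:
Op 1: a = malloc(4) -> a = 0; heap: [0-3 ALLOC][4-25 FREE]
Op 2: a = realloc(a, 7) -> a = 0; heap: [0-6 ALLOC][7-25 FREE]
Op 3: a = realloc(a, 1) -> a = 0; heap: [0-0 ALLOC][1-25 FREE]
Op 4: b = malloc(1) -> b = 1; heap: [0-0 ALLOC][1-1 ALLOC][2-25 FREE]
Op 5: c = malloc(3) -> c = 2; heap: [0-0 ALLOC][1-1 ALLOC][2-4 ALLOC][5-25 FREE]
free(c): c = 2 -> block [2-4 ALLOC]; mark free, coalesce with adjacent free neighbors -> [0-0 ALLOC][1-1 ALLOC][2-25 FREE]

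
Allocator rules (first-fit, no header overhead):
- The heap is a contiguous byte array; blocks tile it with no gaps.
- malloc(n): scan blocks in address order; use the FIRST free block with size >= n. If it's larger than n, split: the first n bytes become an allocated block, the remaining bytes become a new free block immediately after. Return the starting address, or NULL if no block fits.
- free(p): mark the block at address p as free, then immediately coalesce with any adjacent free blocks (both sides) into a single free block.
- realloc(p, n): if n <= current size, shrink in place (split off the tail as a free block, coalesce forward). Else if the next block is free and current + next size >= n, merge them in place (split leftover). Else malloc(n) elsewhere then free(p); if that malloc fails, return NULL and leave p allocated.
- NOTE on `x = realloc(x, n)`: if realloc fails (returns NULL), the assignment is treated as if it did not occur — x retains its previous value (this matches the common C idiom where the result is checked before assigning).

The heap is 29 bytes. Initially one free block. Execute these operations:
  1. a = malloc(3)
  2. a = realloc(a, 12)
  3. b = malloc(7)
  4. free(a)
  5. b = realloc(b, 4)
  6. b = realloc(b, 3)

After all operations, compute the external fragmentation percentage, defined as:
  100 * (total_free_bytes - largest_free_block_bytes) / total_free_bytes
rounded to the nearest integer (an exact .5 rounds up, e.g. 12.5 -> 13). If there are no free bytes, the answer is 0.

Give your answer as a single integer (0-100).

Answer: 46

Derivation:
Op 1: a = malloc(3) -> a = 0; heap: [0-2 ALLOC][3-28 FREE]
Op 2: a = realloc(a, 12) -> a = 0; heap: [0-11 ALLOC][12-28 FREE]
Op 3: b = malloc(7) -> b = 12; heap: [0-11 ALLOC][12-18 ALLOC][19-28 FREE]
Op 4: free(a) -> (freed a); heap: [0-11 FREE][12-18 ALLOC][19-28 FREE]
Op 5: b = realloc(b, 4) -> b = 12; heap: [0-11 FREE][12-15 ALLOC][16-28 FREE]
Op 6: b = realloc(b, 3) -> b = 12; heap: [0-11 FREE][12-14 ALLOC][15-28 FREE]
Free blocks: [12 14] total_free=26 largest=14 -> 100*(26-14)/26 = 1200/26 ≈ 46.154 -> rounds to 46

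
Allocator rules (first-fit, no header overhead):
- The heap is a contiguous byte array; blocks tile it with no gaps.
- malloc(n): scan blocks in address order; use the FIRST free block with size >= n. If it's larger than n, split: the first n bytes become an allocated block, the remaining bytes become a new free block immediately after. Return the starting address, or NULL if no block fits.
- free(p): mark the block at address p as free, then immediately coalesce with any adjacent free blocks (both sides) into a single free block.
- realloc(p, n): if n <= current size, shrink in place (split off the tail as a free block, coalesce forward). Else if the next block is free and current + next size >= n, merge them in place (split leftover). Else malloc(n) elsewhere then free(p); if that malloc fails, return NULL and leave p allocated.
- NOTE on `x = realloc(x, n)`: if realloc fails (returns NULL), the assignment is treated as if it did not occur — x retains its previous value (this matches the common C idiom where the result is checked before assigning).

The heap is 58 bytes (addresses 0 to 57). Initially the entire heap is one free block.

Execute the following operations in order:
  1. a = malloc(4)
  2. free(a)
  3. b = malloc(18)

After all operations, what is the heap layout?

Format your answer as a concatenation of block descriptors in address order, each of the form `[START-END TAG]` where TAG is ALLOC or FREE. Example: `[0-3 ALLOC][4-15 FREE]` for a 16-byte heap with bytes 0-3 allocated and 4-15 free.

Op 1: a = malloc(4) -> a = 0; heap: [0-3 ALLOC][4-57 FREE]
Op 2: free(a) -> (freed a); heap: [0-57 FREE]
Op 3: b = malloc(18) -> b = 0; heap: [0-17 ALLOC][18-57 FREE]

Answer: [0-17 ALLOC][18-57 FREE]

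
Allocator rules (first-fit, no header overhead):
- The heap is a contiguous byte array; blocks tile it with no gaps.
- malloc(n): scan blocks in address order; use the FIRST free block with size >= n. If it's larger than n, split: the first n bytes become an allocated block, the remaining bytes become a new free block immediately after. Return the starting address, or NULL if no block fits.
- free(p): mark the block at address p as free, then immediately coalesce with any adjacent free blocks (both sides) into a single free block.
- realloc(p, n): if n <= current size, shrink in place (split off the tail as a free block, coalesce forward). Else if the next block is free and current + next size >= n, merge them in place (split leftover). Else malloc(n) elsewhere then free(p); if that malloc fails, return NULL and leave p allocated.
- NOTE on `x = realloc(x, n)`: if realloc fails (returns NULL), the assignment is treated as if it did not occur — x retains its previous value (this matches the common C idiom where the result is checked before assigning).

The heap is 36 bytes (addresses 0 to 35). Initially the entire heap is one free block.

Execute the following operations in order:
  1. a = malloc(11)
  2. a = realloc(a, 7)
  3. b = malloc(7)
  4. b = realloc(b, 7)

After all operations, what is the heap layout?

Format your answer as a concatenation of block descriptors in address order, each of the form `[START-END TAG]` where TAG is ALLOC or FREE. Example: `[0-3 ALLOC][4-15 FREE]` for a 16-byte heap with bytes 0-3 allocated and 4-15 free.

Op 1: a = malloc(11) -> a = 0; heap: [0-10 ALLOC][11-35 FREE]
Op 2: a = realloc(a, 7) -> a = 0; heap: [0-6 ALLOC][7-35 FREE]
Op 3: b = malloc(7) -> b = 7; heap: [0-6 ALLOC][7-13 ALLOC][14-35 FREE]
Op 4: b = realloc(b, 7) -> b = 7; heap: [0-6 ALLOC][7-13 ALLOC][14-35 FREE]

Answer: [0-6 ALLOC][7-13 ALLOC][14-35 FREE]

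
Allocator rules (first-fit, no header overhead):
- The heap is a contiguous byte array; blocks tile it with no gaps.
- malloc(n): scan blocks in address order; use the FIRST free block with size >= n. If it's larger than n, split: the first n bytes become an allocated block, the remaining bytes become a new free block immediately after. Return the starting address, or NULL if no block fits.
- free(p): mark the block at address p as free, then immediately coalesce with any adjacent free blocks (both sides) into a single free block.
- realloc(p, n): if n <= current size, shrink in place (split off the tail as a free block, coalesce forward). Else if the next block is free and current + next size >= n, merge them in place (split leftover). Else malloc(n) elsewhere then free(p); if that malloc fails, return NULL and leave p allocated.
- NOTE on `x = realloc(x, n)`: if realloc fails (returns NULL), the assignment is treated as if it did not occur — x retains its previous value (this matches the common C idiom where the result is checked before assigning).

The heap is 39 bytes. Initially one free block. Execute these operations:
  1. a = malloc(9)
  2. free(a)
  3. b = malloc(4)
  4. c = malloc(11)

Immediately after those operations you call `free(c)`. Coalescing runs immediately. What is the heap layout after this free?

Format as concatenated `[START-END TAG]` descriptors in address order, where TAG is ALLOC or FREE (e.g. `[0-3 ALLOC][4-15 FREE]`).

Op 1: a = malloc(9) -> a = 0; heap: [0-8 ALLOC][9-38 FREE]
Op 2: free(a) -> (freed a); heap: [0-38 FREE]
Op 3: b = malloc(4) -> b = 0; heap: [0-3 ALLOC][4-38 FREE]
Op 4: c = malloc(11) -> c = 4; heap: [0-3 ALLOC][4-14 ALLOC][15-38 FREE]
free(c): c = 4 -> block [4-14 ALLOC]; mark free, coalesce with adjacent free neighbors -> [0-3 ALLOC][4-38 FREE]

Answer: [0-3 ALLOC][4-38 FREE]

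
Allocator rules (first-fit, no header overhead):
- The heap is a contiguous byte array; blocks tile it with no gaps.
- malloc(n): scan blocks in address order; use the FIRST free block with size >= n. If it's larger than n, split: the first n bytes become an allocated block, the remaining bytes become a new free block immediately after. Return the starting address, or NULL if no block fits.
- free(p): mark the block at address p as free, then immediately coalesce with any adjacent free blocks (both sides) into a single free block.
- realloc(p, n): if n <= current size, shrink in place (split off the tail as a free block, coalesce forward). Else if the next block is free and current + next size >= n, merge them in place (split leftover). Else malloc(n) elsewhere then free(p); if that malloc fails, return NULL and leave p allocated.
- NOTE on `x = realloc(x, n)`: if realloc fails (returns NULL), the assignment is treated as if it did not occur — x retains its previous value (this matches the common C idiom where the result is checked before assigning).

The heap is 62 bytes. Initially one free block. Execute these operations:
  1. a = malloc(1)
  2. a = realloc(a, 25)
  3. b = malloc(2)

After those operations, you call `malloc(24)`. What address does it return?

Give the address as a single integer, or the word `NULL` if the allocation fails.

Answer: 27

Derivation:
Op 1: a = malloc(1) -> a = 0; heap: [0-0 ALLOC][1-61 FREE]
Op 2: a = realloc(a, 25) -> a = 0; heap: [0-24 ALLOC][25-61 FREE]
Op 3: b = malloc(2) -> b = 25; heap: [0-24 ALLOC][25-26 ALLOC][27-61 FREE]
malloc(24): first-fit scan over [0-24 ALLOC][25-26 ALLOC][27-61 FREE] -> 27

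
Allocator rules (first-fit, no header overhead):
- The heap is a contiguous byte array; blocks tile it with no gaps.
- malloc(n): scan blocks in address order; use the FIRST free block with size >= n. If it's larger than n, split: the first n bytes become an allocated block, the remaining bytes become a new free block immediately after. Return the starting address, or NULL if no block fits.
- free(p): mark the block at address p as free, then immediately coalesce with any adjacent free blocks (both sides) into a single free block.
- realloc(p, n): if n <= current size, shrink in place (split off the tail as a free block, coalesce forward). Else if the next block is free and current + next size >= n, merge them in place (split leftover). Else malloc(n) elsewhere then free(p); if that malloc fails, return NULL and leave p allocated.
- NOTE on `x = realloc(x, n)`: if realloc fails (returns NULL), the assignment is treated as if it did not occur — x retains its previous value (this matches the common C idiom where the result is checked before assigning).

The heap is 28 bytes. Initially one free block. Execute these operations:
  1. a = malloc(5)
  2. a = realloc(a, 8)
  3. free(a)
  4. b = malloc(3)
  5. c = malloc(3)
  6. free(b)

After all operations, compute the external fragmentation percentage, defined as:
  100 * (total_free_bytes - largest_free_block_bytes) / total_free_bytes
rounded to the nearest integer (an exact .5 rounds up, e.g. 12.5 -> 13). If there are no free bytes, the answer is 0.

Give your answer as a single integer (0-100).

Answer: 12

Derivation:
Op 1: a = malloc(5) -> a = 0; heap: [0-4 ALLOC][5-27 FREE]
Op 2: a = realloc(a, 8) -> a = 0; heap: [0-7 ALLOC][8-27 FREE]
Op 3: free(a) -> (freed a); heap: [0-27 FREE]
Op 4: b = malloc(3) -> b = 0; heap: [0-2 ALLOC][3-27 FREE]
Op 5: c = malloc(3) -> c = 3; heap: [0-2 ALLOC][3-5 ALLOC][6-27 FREE]
Op 6: free(b) -> (freed b); heap: [0-2 FREE][3-5 ALLOC][6-27 FREE]
Free blocks: [3 22] total_free=25 largest=22 -> 100*(25-22)/25 = 300/25 = 12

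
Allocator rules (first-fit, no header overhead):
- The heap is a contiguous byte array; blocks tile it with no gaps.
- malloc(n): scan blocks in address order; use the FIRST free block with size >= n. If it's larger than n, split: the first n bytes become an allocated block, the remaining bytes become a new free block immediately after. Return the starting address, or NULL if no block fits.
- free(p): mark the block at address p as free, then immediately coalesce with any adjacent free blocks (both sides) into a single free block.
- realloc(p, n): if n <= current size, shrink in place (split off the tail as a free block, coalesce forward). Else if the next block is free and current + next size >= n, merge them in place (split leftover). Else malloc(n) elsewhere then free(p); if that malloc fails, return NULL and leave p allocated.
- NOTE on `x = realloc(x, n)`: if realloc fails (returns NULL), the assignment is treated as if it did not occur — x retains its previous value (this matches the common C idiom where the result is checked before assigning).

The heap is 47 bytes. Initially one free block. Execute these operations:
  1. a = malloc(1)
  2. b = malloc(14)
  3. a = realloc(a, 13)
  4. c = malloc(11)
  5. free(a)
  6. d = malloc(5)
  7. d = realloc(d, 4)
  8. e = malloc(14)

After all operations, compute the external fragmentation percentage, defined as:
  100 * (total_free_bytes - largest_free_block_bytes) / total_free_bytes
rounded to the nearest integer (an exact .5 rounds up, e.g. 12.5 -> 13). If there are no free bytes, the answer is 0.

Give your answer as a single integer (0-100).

Answer: 50

Derivation:
Op 1: a = malloc(1) -> a = 0; heap: [0-0 ALLOC][1-46 FREE]
Op 2: b = malloc(14) -> b = 1; heap: [0-0 ALLOC][1-14 ALLOC][15-46 FREE]
Op 3: a = realloc(a, 13) -> a = 15; heap: [0-0 FREE][1-14 ALLOC][15-27 ALLOC][28-46 FREE]
Op 4: c = malloc(11) -> c = 28; heap: [0-0 FREE][1-14 ALLOC][15-27 ALLOC][28-38 ALLOC][39-46 FREE]
Op 5: free(a) -> (freed a); heap: [0-0 FREE][1-14 ALLOC][15-27 FREE][28-38 ALLOC][39-46 FREE]
Op 6: d = malloc(5) -> d = 15; heap: [0-0 FREE][1-14 ALLOC][15-19 ALLOC][20-27 FREE][28-38 ALLOC][39-46 FREE]
Op 7: d = realloc(d, 4) -> d = 15; heap: [0-0 FREE][1-14 ALLOC][15-18 ALLOC][19-27 FREE][28-38 ALLOC][39-46 FREE]
Op 8: e = malloc(14) -> e = NULL; heap: [0-0 FREE][1-14 ALLOC][15-18 ALLOC][19-27 FREE][28-38 ALLOC][39-46 FREE]
Free blocks: [1 9 8] total_free=18 largest=9 -> 100*(18-9)/18 = 900/18 = 50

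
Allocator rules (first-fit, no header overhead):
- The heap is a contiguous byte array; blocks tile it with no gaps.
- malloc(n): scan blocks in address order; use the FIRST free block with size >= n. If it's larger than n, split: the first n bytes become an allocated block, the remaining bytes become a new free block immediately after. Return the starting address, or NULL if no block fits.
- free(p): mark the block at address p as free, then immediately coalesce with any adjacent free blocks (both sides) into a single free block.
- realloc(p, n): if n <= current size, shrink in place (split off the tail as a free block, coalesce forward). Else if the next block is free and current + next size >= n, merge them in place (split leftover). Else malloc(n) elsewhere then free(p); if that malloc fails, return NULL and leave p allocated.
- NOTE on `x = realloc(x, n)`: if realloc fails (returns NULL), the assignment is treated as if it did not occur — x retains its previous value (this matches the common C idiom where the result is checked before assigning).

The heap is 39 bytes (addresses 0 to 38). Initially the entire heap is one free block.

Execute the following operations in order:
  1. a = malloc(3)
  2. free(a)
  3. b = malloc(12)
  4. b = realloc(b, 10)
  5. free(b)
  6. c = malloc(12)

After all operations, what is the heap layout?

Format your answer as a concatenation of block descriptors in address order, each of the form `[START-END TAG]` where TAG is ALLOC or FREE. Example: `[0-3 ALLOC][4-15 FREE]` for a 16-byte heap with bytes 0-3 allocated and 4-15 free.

Answer: [0-11 ALLOC][12-38 FREE]

Derivation:
Op 1: a = malloc(3) -> a = 0; heap: [0-2 ALLOC][3-38 FREE]
Op 2: free(a) -> (freed a); heap: [0-38 FREE]
Op 3: b = malloc(12) -> b = 0; heap: [0-11 ALLOC][12-38 FREE]
Op 4: b = realloc(b, 10) -> b = 0; heap: [0-9 ALLOC][10-38 FREE]
Op 5: free(b) -> (freed b); heap: [0-38 FREE]
Op 6: c = malloc(12) -> c = 0; heap: [0-11 ALLOC][12-38 FREE]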